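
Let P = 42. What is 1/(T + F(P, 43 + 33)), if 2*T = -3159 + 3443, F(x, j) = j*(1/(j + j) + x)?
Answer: 2/6669 ≈ 0.00029990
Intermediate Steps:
F(x, j) = j*(x + 1/(2*j)) (F(x, j) = j*(1/(2*j) + x) = j*(x + 1/(2*j)))
T = 142 (T = (-3159 + 3443)/2 = (½)*284 = 142)
1/(T + F(P, 43 + 33)) = 1/(142 + (½ + (43 + 33)*42)) = 1/(142 + (½ + 76*42)) = 1/(142 + (½ + 3192)) = 1/(142 + 6385/2) = 1/(6669/2) = 2/6669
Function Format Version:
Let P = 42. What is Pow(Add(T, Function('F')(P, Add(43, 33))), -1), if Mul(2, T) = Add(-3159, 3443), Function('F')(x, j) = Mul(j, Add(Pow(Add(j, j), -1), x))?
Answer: Rational(2, 6669) ≈ 0.00029990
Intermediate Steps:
Function('F')(x, j) = Mul(j, Add(x, Mul(Rational(1, 2), Pow(j, -1)))) (Function('F')(x, j) = Mul(j, Add(Pow(Mul(2, j), -1), x)) = Mul(j, Add(Mul(Rational(1, 2), Pow(j, -1)), x)) = Mul(j, Add(x, Mul(Rational(1, 2), Pow(j, -1)))))
T = 142 (T = Mul(Rational(1, 2), Add(-3159, 3443)) = Mul(Rational(1, 2), 284) = 142)
Pow(Add(T, Function('F')(P, Add(43, 33))), -1) = Pow(Add(142, Add(Rational(1, 2), Mul(Add(43, 33), 42))), -1) = Pow(Add(142, Add(Rational(1, 2), Mul(76, 42))), -1) = Pow(Add(142, Add(Rational(1, 2), 3192)), -1) = Pow(Add(142, Rational(6385, 2)), -1) = Pow(Rational(6669, 2), -1) = Rational(2, 6669)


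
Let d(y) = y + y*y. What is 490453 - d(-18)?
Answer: 490147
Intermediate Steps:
d(y) = y + y**2
490453 - d(-18) = 490453 - (-18)*(1 - 18) = 490453 - (-18)*(-17) = 490453 - 1*306 = 490453 - 306 = 490147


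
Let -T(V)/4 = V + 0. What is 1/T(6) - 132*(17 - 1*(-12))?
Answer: -91873/24 ≈ -3828.0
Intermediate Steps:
T(V) = -4*V (T(V) = -4*(V + 0) = -4*V)
1/T(6) - 132*(17 - 1*(-12)) = 1/(-4*6) - 132*(17 - 1*(-12)) = 1/(-24) - 132*(17 + 12) = -1/24 - 132*29 = -1/24 - 3828 = -91873/24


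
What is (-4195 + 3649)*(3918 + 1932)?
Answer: -3194100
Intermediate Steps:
(-4195 + 3649)*(3918 + 1932) = -546*5850 = -3194100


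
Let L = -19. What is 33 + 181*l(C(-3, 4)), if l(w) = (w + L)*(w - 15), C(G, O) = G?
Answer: 71709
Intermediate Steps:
l(w) = (-19 + w)*(-15 + w) (l(w) = (w - 19)*(w - 15) = (-19 + w)*(-15 + w))
33 + 181*l(C(-3, 4)) = 33 + 181*(285 + (-3)**2 - 34*(-3)) = 33 + 181*(285 + 9 + 102) = 33 + 181*396 = 33 + 71676 = 71709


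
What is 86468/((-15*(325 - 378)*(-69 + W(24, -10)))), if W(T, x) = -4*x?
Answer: -86468/23055 ≈ -3.7505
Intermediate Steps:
86468/((-15*(325 - 378)*(-69 + W(24, -10)))) = 86468/((-15*(325 - 378)*(-69 - 4*(-10)))) = 86468/((-(-795)*(-69 + 40))) = 86468/((-(-795)*(-29))) = 86468/((-15*1537)) = 86468/(-23055) = 86468*(-1/23055) = -86468/23055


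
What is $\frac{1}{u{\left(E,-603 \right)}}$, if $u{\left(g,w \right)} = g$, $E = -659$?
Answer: $- \frac{1}{659} \approx -0.0015175$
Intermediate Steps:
$\frac{1}{u{\left(E,-603 \right)}} = \frac{1}{-659} = - \frac{1}{659}$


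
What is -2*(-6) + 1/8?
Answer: 97/8 ≈ 12.125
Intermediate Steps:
-2*(-6) + 1/8 = 12 + ⅛ = 97/8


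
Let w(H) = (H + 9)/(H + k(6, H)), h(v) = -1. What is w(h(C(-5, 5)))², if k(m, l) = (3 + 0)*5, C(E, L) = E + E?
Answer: 16/49 ≈ 0.32653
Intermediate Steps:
C(E, L) = 2*E
k(m, l) = 15 (k(m, l) = 3*5 = 15)
w(H) = (9 + H)/(15 + H) (w(H) = (H + 9)/(H + 15) = (9 + H)/(15 + H))
w(h(C(-5, 5)))² = ((9 - 1)/(15 - 1))² = (8/14)² = ((1/14)*8)² = (4/7)² = 16/49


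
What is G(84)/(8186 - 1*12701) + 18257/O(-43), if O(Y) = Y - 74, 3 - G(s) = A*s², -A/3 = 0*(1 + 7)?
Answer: -27476902/176085 ≈ -156.04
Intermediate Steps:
A = 0 (A = -0*(1 + 7) = -0*8 = -3*0 = 0)
G(s) = 3 (G(s) = 3 - 0*s² = 3 - 1*0 = 3 + 0 = 3)
O(Y) = -74 + Y
G(84)/(8186 - 1*12701) + 18257/O(-43) = 3/(8186 - 1*12701) + 18257/(-74 - 43) = 3/(8186 - 12701) + 18257/(-117) = 3/(-4515) + 18257*(-1/117) = 3*(-1/4515) - 18257/117 = -1/1505 - 18257/117 = -27476902/176085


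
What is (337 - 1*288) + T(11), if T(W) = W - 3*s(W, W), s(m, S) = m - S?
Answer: 60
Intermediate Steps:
T(W) = W (T(W) = W - 3*(W - W) = W - 3*0 = W + 0 = W)
(337 - 1*288) + T(11) = (337 - 1*288) + 11 = (337 - 288) + 11 = 49 + 11 = 60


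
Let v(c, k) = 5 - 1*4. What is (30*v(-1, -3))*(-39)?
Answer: -1170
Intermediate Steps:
v(c, k) = 1 (v(c, k) = 5 - 4 = 1)
(30*v(-1, -3))*(-39) = (30*1)*(-39) = 30*(-39) = -1170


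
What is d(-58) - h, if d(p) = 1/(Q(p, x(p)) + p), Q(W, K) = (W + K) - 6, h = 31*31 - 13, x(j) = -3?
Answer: -118501/125 ≈ -948.01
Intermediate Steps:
h = 948 (h = 961 - 13 = 948)
Q(W, K) = -6 + K + W (Q(W, K) = (K + W) - 6 = -6 + K + W)
d(p) = 1/(-9 + 2*p) (d(p) = 1/((-6 - 3 + p) + p) = 1/((-9 + p) + p) = 1/(-9 + 2*p))
d(-58) - h = 1/(-9 + 2*(-58)) - 1*948 = 1/(-9 - 116) - 948 = 1/(-125) - 948 = -1/125 - 948 = -118501/125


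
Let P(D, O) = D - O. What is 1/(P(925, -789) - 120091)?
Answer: -1/118377 ≈ -8.4476e-6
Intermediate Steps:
1/(P(925, -789) - 120091) = 1/((925 - 1*(-789)) - 120091) = 1/((925 + 789) - 120091) = 1/(1714 - 120091) = 1/(-118377) = -1/118377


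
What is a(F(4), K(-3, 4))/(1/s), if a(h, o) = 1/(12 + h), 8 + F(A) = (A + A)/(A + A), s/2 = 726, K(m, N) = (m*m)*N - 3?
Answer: 1452/5 ≈ 290.40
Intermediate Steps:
K(m, N) = -3 + N*m² (K(m, N) = m²*N - 3 = N*m² - 3 = -3 + N*m²)
s = 1452 (s = 2*726 = 1452)
F(A) = -7 (F(A) = -8 + (A + A)/(A + A) = -8 + (2*A)/((2*A)) = -8 + (2*A)*(1/(2*A)) = -8 + 1 = -7)
a(F(4), K(-3, 4))/(1/s) = 1/((12 - 7)*(1/1452)) = 1/(5*(1/1452)) = (⅕)*1452 = 1452/5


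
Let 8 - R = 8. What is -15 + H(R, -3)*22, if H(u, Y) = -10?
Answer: -235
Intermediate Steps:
R = 0 (R = 8 - 1*8 = 8 - 8 = 0)
-15 + H(R, -3)*22 = -15 - 10*22 = -15 - 220 = -235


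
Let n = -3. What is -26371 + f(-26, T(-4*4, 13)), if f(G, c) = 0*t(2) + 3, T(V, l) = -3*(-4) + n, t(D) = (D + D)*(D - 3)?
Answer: -26368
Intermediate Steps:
t(D) = 2*D*(-3 + D) (t(D) = (2*D)*(-3 + D) = 2*D*(-3 + D))
T(V, l) = 9 (T(V, l) = -3*(-4) - 3 = 12 - 3 = 9)
f(G, c) = 3 (f(G, c) = 0*(2*2*(-3 + 2)) + 3 = 0*(2*2*(-1)) + 3 = 0*(-4) + 3 = 0 + 3 = 3)
-26371 + f(-26, T(-4*4, 13)) = -26371 + 3 = -26368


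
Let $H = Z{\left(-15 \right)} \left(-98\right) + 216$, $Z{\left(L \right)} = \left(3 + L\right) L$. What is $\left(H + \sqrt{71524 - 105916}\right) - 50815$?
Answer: $-68239 + 2 i \sqrt{8598} \approx -68239.0 + 185.45 i$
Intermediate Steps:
$Z{\left(L \right)} = L \left(3 + L\right)$
$H = -17424$ ($H = - 15 \left(3 - 15\right) \left(-98\right) + 216 = \left(-15\right) \left(-12\right) \left(-98\right) + 216 = 180 \left(-98\right) + 216 = -17640 + 216 = -17424$)
$\left(H + \sqrt{71524 - 105916}\right) - 50815 = \left(-17424 + \sqrt{71524 - 105916}\right) - 50815 = \left(-17424 + \sqrt{-34392}\right) - 50815 = \left(-17424 + 2 i \sqrt{8598}\right) - 50815 = -68239 + 2 i \sqrt{8598}$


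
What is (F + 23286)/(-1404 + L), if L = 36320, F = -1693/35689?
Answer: 831052361/1246117124 ≈ 0.66691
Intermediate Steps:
F = -1693/35689 (F = -1693*1/35689 = -1693/35689 ≈ -0.047438)
(F + 23286)/(-1404 + L) = (-1693/35689 + 23286)/(-1404 + 36320) = (831052361/35689)/34916 = (831052361/35689)*(1/34916) = 831052361/1246117124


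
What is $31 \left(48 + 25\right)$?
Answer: $2263$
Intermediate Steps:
$31 \left(48 + 25\right) = 31 \cdot 73 = 2263$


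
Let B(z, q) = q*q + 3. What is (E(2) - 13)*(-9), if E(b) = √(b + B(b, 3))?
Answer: 117 - 9*√14 ≈ 83.325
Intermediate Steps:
B(z, q) = 3 + q² (B(z, q) = q² + 3 = 3 + q²)
E(b) = √(12 + b) (E(b) = √(b + (3 + 3²)) = √(b + (3 + 9)) = √(b + 12) = √(12 + b))
(E(2) - 13)*(-9) = (√(12 + 2) - 13)*(-9) = (√14 - 13)*(-9) = (-13 + √14)*(-9) = 117 - 9*√14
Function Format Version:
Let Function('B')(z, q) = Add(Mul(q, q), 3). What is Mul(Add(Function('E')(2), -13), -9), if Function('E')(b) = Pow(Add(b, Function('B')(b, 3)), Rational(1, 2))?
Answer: Add(117, Mul(-9, Pow(14, Rational(1, 2)))) ≈ 83.325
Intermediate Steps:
Function('B')(z, q) = Add(3, Pow(q, 2)) (Function('B')(z, q) = Add(Pow(q, 2), 3) = Add(3, Pow(q, 2)))
Function('E')(b) = Pow(Add(12, b), Rational(1, 2)) (Function('E')(b) = Pow(Add(b, Add(3, Pow(3, 2))), Rational(1, 2)) = Pow(Add(b, Add(3, 9)), Rational(1, 2)) = Pow(Add(b, 12), Rational(1, 2)) = Pow(Add(12, b), Rational(1, 2)))
Mul(Add(Function('E')(2), -13), -9) = Mul(Add(Pow(Add(12, 2), Rational(1, 2)), -13), -9) = Mul(Add(Pow(14, Rational(1, 2)), -13), -9) = Mul(Add(-13, Pow(14, Rational(1, 2))), -9) = Add(117, Mul(-9, Pow(14, Rational(1, 2))))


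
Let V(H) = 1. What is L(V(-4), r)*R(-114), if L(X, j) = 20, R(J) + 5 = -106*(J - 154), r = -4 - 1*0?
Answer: 568060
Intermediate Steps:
r = -4 (r = -4 + 0 = -4)
R(J) = 16319 - 106*J (R(J) = -5 - 106*(J - 154) = -5 - 106*(-154 + J) = -5 + (16324 - 106*J) = 16319 - 106*J)
L(V(-4), r)*R(-114) = 20*(16319 - 106*(-114)) = 20*(16319 + 12084) = 20*28403 = 568060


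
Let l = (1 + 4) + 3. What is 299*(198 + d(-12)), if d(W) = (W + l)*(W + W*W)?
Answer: -98670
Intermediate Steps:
l = 8 (l = 5 + 3 = 8)
d(W) = (8 + W)*(W + W**2) (d(W) = (W + 8)*(W + W*W) = (8 + W)*(W + W**2))
299*(198 + d(-12)) = 299*(198 - 12*(8 + (-12)**2 + 9*(-12))) = 299*(198 - 12*(8 + 144 - 108)) = 299*(198 - 12*44) = 299*(198 - 528) = 299*(-330) = -98670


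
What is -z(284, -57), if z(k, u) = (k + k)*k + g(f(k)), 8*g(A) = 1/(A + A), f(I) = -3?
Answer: -7742975/48 ≈ -1.6131e+5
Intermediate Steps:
g(A) = 1/(16*A) (g(A) = 1/(8*(A + A)) = 1/(8*((2*A))) = (1/(2*A))/8 = 1/(16*A))
z(k, u) = -1/48 + 2*k² (z(k, u) = (k + k)*k + (1/16)/(-3) = (2*k)*k + (1/16)*(-⅓) = 2*k² - 1/48 = -1/48 + 2*k²)
-z(284, -57) = -(-1/48 + 2*284²) = -(-1/48 + 2*80656) = -(-1/48 + 161312) = -1*7742975/48 = -7742975/48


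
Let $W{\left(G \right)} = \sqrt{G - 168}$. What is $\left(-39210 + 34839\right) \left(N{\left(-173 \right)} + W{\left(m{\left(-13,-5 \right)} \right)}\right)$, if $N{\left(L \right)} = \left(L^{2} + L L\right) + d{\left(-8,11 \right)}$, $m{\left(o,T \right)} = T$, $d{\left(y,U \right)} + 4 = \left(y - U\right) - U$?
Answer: $-261490704 - 4371 i \sqrt{173} \approx -2.6149 \cdot 10^{8} - 57492.0 i$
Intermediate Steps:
$d{\left(y,U \right)} = -4 + y - 2 U$ ($d{\left(y,U \right)} = -4 - \left(- y + 2 U\right) = -4 + y - 2 U$)
$N{\left(L \right)} = -34 + 2 L^{2}$ ($N{\left(L \right)} = \left(L^{2} + L L\right) - 34 = \left(L^{2} + L^{2}\right) - 34 = 2 L^{2} - 34 = -34 + 2 L^{2}$)
$W{\left(G \right)} = \sqrt{-168 + G}$
$\left(-39210 + 34839\right) \left(N{\left(-173 \right)} + W{\left(m{\left(-13,-5 \right)} \right)}\right) = \left(-39210 + 34839\right) \left(\left(-34 + 2 \left(-173\right)^{2}\right) + \sqrt{-168 - 5}\right) = - 4371 \left(\left(-34 + 2 \cdot 29929\right) + \sqrt{-173}\right) = - 4371 \left(\left(-34 + 59858\right) + i \sqrt{173}\right) = - 4371 \left(59824 + i \sqrt{173}\right) = -261490704 - 4371 i \sqrt{173}$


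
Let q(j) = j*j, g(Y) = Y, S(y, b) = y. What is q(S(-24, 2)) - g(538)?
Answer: 38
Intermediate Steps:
q(j) = j**2
q(S(-24, 2)) - g(538) = (-24)**2 - 1*538 = 576 - 538 = 38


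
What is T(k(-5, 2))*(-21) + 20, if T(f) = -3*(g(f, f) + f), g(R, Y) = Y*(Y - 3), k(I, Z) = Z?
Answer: 20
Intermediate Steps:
g(R, Y) = Y*(-3 + Y)
T(f) = -3*f - 3*f*(-3 + f) (T(f) = -3*(f*(-3 + f) + f) = -3*(f + f*(-3 + f)) = -3*f - 3*f*(-3 + f))
T(k(-5, 2))*(-21) + 20 = (3*2*(2 - 1*2))*(-21) + 20 = (3*2*(2 - 2))*(-21) + 20 = (3*2*0)*(-21) + 20 = 0*(-21) + 20 = 0 + 20 = 20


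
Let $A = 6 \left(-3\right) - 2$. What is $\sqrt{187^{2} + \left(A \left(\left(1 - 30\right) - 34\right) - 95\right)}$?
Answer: $\sqrt{36134} \approx 190.09$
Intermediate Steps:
$A = -20$ ($A = -18 - 2 = -20$)
$\sqrt{187^{2} + \left(A \left(\left(1 - 30\right) - 34\right) - 95\right)} = \sqrt{187^{2} - \left(95 + 20 \left(\left(1 - 30\right) - 34\right)\right)} = \sqrt{34969 - \left(95 + 20 \left(-29 - 34\right)\right)} = \sqrt{34969 - -1165} = \sqrt{34969 + \left(1260 - 95\right)} = \sqrt{34969 + 1165} = \sqrt{36134}$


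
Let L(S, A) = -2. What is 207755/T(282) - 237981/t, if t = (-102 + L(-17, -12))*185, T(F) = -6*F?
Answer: -898635587/8138520 ≈ -110.42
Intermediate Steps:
t = -19240 (t = (-102 - 2)*185 = -104*185 = -19240)
207755/T(282) - 237981/t = 207755/((-6*282)) - 237981/(-19240) = 207755/(-1692) - 237981*(-1/19240) = 207755*(-1/1692) + 237981/19240 = -207755/1692 + 237981/19240 = -898635587/8138520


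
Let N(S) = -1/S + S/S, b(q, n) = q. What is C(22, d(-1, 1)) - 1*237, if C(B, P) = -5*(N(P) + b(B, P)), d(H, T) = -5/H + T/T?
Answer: -2107/6 ≈ -351.17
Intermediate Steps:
N(S) = 1 - 1/S (N(S) = -1/S + 1 = 1 - 1/S)
d(H, T) = 1 - 5/H (d(H, T) = -5/H + 1 = 1 - 5/H)
C(B, P) = -5*B - 5*(-1 + P)/P (C(B, P) = -5*((-1 + P)/P + B) = -5*(B + (-1 + P)/P) = -5*B - 5*(-1 + P)/P)
C(22, d(-1, 1)) - 1*237 = (-5 - 5*22 + 5/(((-5 - 1)/(-1)))) - 1*237 = (-5 - 110 + 5/((-1*(-6)))) - 237 = (-5 - 110 + 5/6) - 237 = -685/6 - 237 = -2107/6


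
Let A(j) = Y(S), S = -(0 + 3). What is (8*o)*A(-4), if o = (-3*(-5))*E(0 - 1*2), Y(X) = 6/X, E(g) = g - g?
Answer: 0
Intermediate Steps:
S = -3 (S = -1*3 = -3)
E(g) = 0
A(j) = -2 (A(j) = 6/(-3) = 6*(-⅓) = -2)
o = 0 (o = -3*(-5)*0 = 15*0 = 0)
(8*o)*A(-4) = (8*0)*(-2) = 0*(-2) = 0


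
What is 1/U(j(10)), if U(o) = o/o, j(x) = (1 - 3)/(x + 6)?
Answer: 1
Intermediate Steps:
j(x) = -2/(6 + x)
U(o) = 1
1/U(j(10)) = 1/1 = 1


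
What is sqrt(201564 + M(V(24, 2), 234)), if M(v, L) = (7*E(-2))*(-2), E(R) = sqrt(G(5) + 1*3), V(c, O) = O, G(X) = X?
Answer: 2*sqrt(50391 - 7*sqrt(2)) ≈ 448.91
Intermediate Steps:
E(R) = 2*sqrt(2) (E(R) = sqrt(5 + 1*3) = sqrt(5 + 3) = sqrt(8) = 2*sqrt(2))
M(v, L) = -28*sqrt(2) (M(v, L) = (7*(2*sqrt(2)))*(-2) = (14*sqrt(2))*(-2) = -28*sqrt(2))
sqrt(201564 + M(V(24, 2), 234)) = sqrt(201564 - 28*sqrt(2))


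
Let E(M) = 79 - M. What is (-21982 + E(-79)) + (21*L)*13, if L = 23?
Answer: -15545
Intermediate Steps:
(-21982 + E(-79)) + (21*L)*13 = (-21982 + (79 - 1*(-79))) + (21*23)*13 = (-21982 + (79 + 79)) + 483*13 = (-21982 + 158) + 6279 = -21824 + 6279 = -15545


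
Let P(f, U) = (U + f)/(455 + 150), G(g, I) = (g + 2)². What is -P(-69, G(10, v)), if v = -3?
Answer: -15/121 ≈ -0.12397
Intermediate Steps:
G(g, I) = (2 + g)²
P(f, U) = U/605 + f/605 (P(f, U) = (U + f)/605 = (U + f)*(1/605) = U/605 + f/605)
-P(-69, G(10, v)) = -((2 + 10)²/605 + (1/605)*(-69)) = -((1/605)*12² - 69/605) = -((1/605)*144 - 69/605) = -(144/605 - 69/605) = -1*15/121 = -15/121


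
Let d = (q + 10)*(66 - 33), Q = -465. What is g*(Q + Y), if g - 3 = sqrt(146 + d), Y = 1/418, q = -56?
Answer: -583107/418 - 1360583*I*sqrt(7)/209 ≈ -1395.0 - 17224.0*I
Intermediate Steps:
d = -1518 (d = (-56 + 10)*(66 - 33) = -46*33 = -1518)
Y = 1/418 ≈ 0.0023923
g = 3 + 14*I*sqrt(7) (g = 3 + sqrt(146 - 1518) = 3 + sqrt(-1372) = 3 + 14*I*sqrt(7) ≈ 3.0 + 37.041*I)
g*(Q + Y) = (3 + 14*I*sqrt(7))*(-465 + 1/418) = (3 + 14*I*sqrt(7))*(-194369/418) = -583107/418 - 1360583*I*sqrt(7)/209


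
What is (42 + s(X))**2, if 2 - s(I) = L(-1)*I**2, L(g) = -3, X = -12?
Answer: 226576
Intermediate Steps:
s(I) = 2 + 3*I**2 (s(I) = 2 - (-3)*I**2 = 2 + 3*I**2)
(42 + s(X))**2 = (42 + (2 + 3*(-12)**2))**2 = (42 + (2 + 3*144))**2 = (42 + (2 + 432))**2 = (42 + 434)**2 = 476**2 = 226576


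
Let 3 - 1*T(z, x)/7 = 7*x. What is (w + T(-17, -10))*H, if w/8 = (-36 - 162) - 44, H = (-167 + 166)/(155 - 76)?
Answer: 1425/79 ≈ 18.038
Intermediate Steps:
T(z, x) = 21 - 49*x
H = -1/79 ≈ -0.012658
w = -1936 (w = 8*((-36 - 162) - 44) = 8*(-198 - 44) = 8*(-242) = -1936)
(w + T(-17, -10))*H = (-1936 + (21 - 49*(-10)))*(-1/79) = (-1936 + (21 + 490))*(-1/79) = (-1936 + 511)*(-1/79) = -1425*(-1/79) = 1425/79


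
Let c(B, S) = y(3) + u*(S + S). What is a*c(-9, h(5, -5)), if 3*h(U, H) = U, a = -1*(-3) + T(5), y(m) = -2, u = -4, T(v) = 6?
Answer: -138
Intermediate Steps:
a = 9 (a = -1*(-3) + 6 = 3 + 6 = 9)
h(U, H) = U/3
c(B, S) = -2 - 8*S (c(B, S) = -2 - 4*(S + S) = -2 - 8*S)
a*c(-9, h(5, -5)) = 9*(-2 - 8*5/3) = 9*(-2 - 40/3) = 9*(-46/3) = -138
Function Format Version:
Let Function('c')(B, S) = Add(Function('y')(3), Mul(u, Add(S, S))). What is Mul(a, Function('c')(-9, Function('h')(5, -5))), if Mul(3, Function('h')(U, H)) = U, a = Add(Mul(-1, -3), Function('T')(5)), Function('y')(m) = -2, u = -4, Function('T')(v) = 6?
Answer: -138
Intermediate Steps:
a = 9 (a = Add(Mul(-1, -3), 6) = Add(3, 6) = 9)
Function('h')(U, H) = Mul(Rational(1, 3), U)
Function('c')(B, S) = Add(-2, Mul(-8, S)) (Function('c')(B, S) = Add(-2, Mul(-4, Add(S, S))) = Add(-2, Mul(-4, Mul(2, S))) = Add(-2, Mul(-8, S)))
Mul(a, Function('c')(-9, Function('h')(5, -5))) = Mul(9, Add(-2, Mul(-8, Mul(Rational(1, 3), 5)))) = Mul(9, Add(-2, Mul(-8, Rational(5, 3)))) = Mul(9, Add(-2, Rational(-40, 3))) = Mul(9, Rational(-46, 3)) = -138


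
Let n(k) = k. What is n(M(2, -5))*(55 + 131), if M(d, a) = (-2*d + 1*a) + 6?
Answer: -558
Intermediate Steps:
M(d, a) = 6 + a - 2*d (M(d, a) = (-2*d + a) + 6 = (a - 2*d) + 6 = 6 + a - 2*d)
n(M(2, -5))*(55 + 131) = (6 - 5 - 2*2)*(55 + 131) = (6 - 5 - 4)*186 = -3*186 = -558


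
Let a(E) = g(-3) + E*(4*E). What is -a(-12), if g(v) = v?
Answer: -573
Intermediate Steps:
a(E) = -3 + 4*E² (a(E) = -3 + E*(4*E) = -3 + 4*E²)
-a(-12) = -(-3 + 4*(-12)²) = -(-3 + 4*144) = -(-3 + 576) = -1*573 = -573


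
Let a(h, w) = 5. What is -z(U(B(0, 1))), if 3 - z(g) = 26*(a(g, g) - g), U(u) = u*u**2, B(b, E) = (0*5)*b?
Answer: 127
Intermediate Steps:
B(b, E) = 0 (B(b, E) = 0*b = 0)
U(u) = u**3
z(g) = -127 + 26*g (z(g) = 3 - 26*(5 - g) = 3 - (130 - 26*g) = 3 + (-130 + 26*g) = -127 + 26*g)
-z(U(B(0, 1))) = -(-127 + 26*0**3) = -(-127 + 26*0) = -(-127 + 0) = -1*(-127) = 127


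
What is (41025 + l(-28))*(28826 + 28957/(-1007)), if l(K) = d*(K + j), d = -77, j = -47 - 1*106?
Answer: 1593833419650/1007 ≈ 1.5828e+9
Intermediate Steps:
j = -153 (j = -47 - 106 = -153)
l(K) = 11781 - 77*K (l(K) = -77*(K - 153) = -77*(-153 + K) = 11781 - 77*K)
(41025 + l(-28))*(28826 + 28957/(-1007)) = (41025 + (11781 - 77*(-28)))*(28826 + 28957/(-1007)) = (41025 + (11781 + 2156))*(28826 + 28957*(-1/1007)) = (41025 + 13937)*(28826 - 28957/1007) = 54962*(28998825/1007) = 1593833419650/1007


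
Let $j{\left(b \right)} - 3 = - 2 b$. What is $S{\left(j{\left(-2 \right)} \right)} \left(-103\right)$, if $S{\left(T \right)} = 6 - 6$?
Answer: $0$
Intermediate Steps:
$j{\left(b \right)} = 3 - 2 b$
$S{\left(T \right)} = 0$ ($S{\left(T \right)} = 6 - 6 = 0$)
$S{\left(j{\left(-2 \right)} \right)} \left(-103\right) = 0 \left(-103\right) = 0$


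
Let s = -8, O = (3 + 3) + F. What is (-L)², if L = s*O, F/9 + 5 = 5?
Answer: 2304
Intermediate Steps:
F = 0 (F = -45 + 9*5 = -45 + 45 = 0)
O = 6 (O = (3 + 3) + 0 = 6 + 0 = 6)
L = -48 (L = -8*6 = -48)
(-L)² = (-1*(-48))² = 48² = 2304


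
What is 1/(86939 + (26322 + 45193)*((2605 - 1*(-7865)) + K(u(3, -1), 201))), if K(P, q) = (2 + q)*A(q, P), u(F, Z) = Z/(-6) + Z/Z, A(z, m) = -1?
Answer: 1/734331444 ≈ 1.3618e-9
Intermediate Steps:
u(F, Z) = 1 - Z/6 (u(F, Z) = Z*(-1/6) + 1 = -Z/6 + 1 = 1 - Z/6)
K(P, q) = -2 - q (K(P, q) = (2 + q)*(-1) = -2 - q)
1/(86939 + (26322 + 45193)*((2605 - 1*(-7865)) + K(u(3, -1), 201))) = 1/(86939 + (26322 + 45193)*((2605 - 1*(-7865)) + (-2 - 1*201))) = 1/(86939 + 71515*((2605 + 7865) + (-2 - 201))) = 1/(86939 + 71515*(10470 - 203)) = 1/(86939 + 71515*10267) = 1/(86939 + 734244505) = 1/734331444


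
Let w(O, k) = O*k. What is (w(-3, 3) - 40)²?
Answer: 2401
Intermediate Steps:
(w(-3, 3) - 40)² = (-3*3 - 40)² = (-9 - 40)² = (-49)² = 2401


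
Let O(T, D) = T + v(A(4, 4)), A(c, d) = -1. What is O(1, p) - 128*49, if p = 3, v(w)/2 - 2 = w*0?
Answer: -6267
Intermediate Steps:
v(w) = 4 (v(w) = 4 + 2*(w*0) = 4 + 2*0 = 4 + 0 = 4)
O(T, D) = 4 + T (O(T, D) = T + 4 = 4 + T)
O(1, p) - 128*49 = (4 + 1) - 128*49 = 5 - 6272 = -6267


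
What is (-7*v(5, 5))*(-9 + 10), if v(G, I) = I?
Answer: -35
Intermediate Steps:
(-7*v(5, 5))*(-9 + 10) = (-7*5)*(-9 + 10) = -35*1 = -35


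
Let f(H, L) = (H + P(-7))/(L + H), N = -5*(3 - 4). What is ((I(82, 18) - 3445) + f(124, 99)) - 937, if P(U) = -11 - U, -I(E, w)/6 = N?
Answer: -983756/223 ≈ -4411.5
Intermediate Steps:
N = 5 (N = -5*(-1) = 5)
I(E, w) = -30 (I(E, w) = -6*5 = -30)
f(H, L) = (-4 + H)/(H + L) (f(H, L) = (H + (-11 - 1*(-7)))/(L + H) = (H + (-11 + 7))/(H + L) = (H - 4)/(H + L) = (-4 + H)/(H + L))
((I(82, 18) - 3445) + f(124, 99)) - 937 = ((-30 - 3445) + (-4 + 124)/(124 + 99)) - 937 = (-3475 + 120/223) - 937 = -774805/223 - 937 = -983756/223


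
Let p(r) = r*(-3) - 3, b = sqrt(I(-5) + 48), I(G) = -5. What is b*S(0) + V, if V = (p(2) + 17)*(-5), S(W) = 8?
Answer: -40 + 8*sqrt(43) ≈ 12.460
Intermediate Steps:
b = sqrt(43) (b = sqrt(-5 + 48) = sqrt(43) ≈ 6.5574)
p(r) = -3 - 3*r (p(r) = -3*r - 3 = -3 - 3*r)
V = -40 (V = ((-3 - 3*2) + 17)*(-5) = ((-3 - 6) + 17)*(-5) = (-9 + 17)*(-5) = 8*(-5) = -40)
b*S(0) + V = sqrt(43)*8 - 40 = 8*sqrt(43) - 40 = -40 + 8*sqrt(43)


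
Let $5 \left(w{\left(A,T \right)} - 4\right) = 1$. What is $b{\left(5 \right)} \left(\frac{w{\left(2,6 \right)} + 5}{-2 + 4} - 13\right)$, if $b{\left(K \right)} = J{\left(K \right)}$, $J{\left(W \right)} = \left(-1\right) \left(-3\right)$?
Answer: $- \frac{126}{5} \approx -25.2$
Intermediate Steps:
$J{\left(W \right)} = 3$
$b{\left(K \right)} = 3$
$w{\left(A,T \right)} = \frac{21}{5}$ ($w{\left(A,T \right)} = 4 + \frac{1}{5} \cdot 1 = 4 + \frac{1}{5} = \frac{21}{5}$)
$b{\left(5 \right)} \left(\frac{w{\left(2,6 \right)} + 5}{-2 + 4} - 13\right) = 3 \left(\frac{\frac{21}{5} + 5}{-2 + 4} - 13\right) = 3 \left(\frac{46}{5 \cdot 2} - 13\right) = 3 \left(\frac{46}{5} \cdot \frac{1}{2} - 13\right) = 3 \left(\frac{23}{5} - 13\right) = 3 \left(- \frac{42}{5}\right) = - \frac{126}{5}$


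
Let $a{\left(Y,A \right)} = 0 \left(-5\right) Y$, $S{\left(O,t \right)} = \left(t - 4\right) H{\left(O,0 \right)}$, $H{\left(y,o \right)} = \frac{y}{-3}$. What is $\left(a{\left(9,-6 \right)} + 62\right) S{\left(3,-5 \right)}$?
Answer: $558$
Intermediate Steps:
$H{\left(y,o \right)} = - \frac{y}{3}$ ($H{\left(y,o \right)} = y \left(- \frac{1}{3}\right) = - \frac{y}{3}$)
$S{\left(O,t \right)} = - \frac{O \left(-4 + t\right)}{3}$ ($S{\left(O,t \right)} = \left(t - 4\right) \left(- \frac{O}{3}\right) = \left(-4 + t\right) \left(- \frac{O}{3}\right) = - \frac{O \left(-4 + t\right)}{3}$)
$a{\left(Y,A \right)} = 0$ ($a{\left(Y,A \right)} = 0 Y = 0$)
$\left(a{\left(9,-6 \right)} + 62\right) S{\left(3,-5 \right)} = \left(0 + 62\right) \frac{1}{3} \cdot 3 \left(4 - -5\right) = 62 \cdot \frac{1}{3} \cdot 3 \left(4 + 5\right) = 62 \cdot \frac{1}{3} \cdot 3 \cdot 9 = 62 \cdot 9 = 558$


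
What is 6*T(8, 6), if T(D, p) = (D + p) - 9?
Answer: 30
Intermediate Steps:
T(D, p) = -9 + D + p
6*T(8, 6) = 6*(-9 + 8 + 6) = 6*5 = 30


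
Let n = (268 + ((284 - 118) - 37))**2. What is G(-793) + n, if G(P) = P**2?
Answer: 786458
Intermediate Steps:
n = 157609 (n = (268 + (166 - 37))**2 = (268 + 129)**2 = 397**2 = 157609)
G(-793) + n = (-793)**2 + 157609 = 628849 + 157609 = 786458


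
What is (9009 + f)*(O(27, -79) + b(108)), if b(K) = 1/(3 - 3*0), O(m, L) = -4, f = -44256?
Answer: 129239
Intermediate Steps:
b(K) = 1/3 (b(K) = 1/(3 + 0) = 1/3)
(9009 + f)*(O(27, -79) + b(108)) = (9009 - 44256)*(-4 + 1/3) = -35247*(-11/3) = 129239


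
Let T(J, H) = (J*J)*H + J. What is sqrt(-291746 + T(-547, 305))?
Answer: 2*sqrt(22741613) ≈ 9537.6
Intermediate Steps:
T(J, H) = J + H*J**2 (T(J, H) = J**2*H + J = H*J**2 + J = J + H*J**2)
sqrt(-291746 + T(-547, 305)) = sqrt(-291746 - 547*(1 + 305*(-547))) = sqrt(-291746 - 547*(1 - 166835)) = sqrt(-291746 - 547*(-166834)) = sqrt(-291746 + 91258198) = sqrt(90966452) = 2*sqrt(22741613)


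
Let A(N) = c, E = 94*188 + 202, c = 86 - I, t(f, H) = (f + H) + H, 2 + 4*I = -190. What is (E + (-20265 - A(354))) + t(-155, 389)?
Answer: -1902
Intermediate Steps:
I = -48 (I = -½ + (¼)*(-190) = -½ - 95/2 = -48)
t(f, H) = f + 2*H (t(f, H) = (H + f) + H = f + 2*H)
c = 134 (c = 86 - 1*(-48) = 86 + 48 = 134)
E = 17874 (E = 17672 + 202 = 17874)
A(N) = 134
(E + (-20265 - A(354))) + t(-155, 389) = (17874 + (-20265 - 1*134)) + (-155 + 2*389) = (17874 + (-20265 - 134)) + (-155 + 778) = (17874 - 20399) + 623 = -2525 + 623 = -1902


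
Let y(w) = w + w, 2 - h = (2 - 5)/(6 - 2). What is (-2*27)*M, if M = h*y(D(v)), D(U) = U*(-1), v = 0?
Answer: 0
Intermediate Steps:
h = 11/4 (h = 2 - (2 - 5)/(6 - 2) = 2 - (-3)/4 = 2 - 1*(-¾) = 2 + ¾ = 11/4 ≈ 2.7500)
D(U) = -U
y(w) = 2*w
M = 0 (M = 11*(2*(-1*0))/4 = 11*(2*0)/4 = (11/4)*0 = 0)
(-2*27)*M = -2*27*0 = -54*0 = 0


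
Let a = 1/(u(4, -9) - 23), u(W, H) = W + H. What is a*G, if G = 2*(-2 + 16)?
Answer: -1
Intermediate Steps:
u(W, H) = H + W
G = 28 (G = 2*14 = 28)
a = -1/28 (a = 1/((-9 + 4) - 23) = 1/(-5 - 23) = 1/(-28) = -1/28 ≈ -0.035714)
a*G = -1/28*28 = -1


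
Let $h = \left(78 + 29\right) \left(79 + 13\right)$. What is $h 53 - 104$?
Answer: $521628$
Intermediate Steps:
$h = 9844$ ($h = 107 \cdot 92 = 9844$)
$h 53 - 104 = 9844 \cdot 53 - 104 = 521732 - 104 = 521628$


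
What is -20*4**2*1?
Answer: -320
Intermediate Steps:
-20*4**2*1 = -20*16*1 = -320*1 = -320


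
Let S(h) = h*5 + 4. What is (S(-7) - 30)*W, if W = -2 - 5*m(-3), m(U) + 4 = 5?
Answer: 427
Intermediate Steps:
S(h) = 4 + 5*h (S(h) = 5*h + 4 = 4 + 5*h)
m(U) = 1 (m(U) = -4 + 5 = 1)
W = -7 (W = -2 - 5*1 = -2 - 5 = -7)
(S(-7) - 30)*W = ((4 + 5*(-7)) - 30)*(-7) = ((4 - 35) - 30)*(-7) = (-31 - 30)*(-7) = -61*(-7) = 427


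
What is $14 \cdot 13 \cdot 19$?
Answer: $3458$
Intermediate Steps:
$14 \cdot 13 \cdot 19 = 182 \cdot 19 = 3458$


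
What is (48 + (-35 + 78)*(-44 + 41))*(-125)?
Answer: 10125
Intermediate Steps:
(48 + (-35 + 78)*(-44 + 41))*(-125) = (48 + 43*(-3))*(-125) = (48 - 129)*(-125) = -81*(-125) = 10125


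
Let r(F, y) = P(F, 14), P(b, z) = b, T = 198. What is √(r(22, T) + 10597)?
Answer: √10619 ≈ 103.05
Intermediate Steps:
r(F, y) = F
√(r(22, T) + 10597) = √(22 + 10597) = √10619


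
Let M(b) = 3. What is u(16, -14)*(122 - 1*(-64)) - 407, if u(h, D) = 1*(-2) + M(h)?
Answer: -221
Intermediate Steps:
u(h, D) = 1 (u(h, D) = 1*(-2) + 3 = -2 + 3 = 1)
u(16, -14)*(122 - 1*(-64)) - 407 = 1*(122 - 1*(-64)) - 407 = 1*(122 + 64) - 407 = 1*186 - 407 = 186 - 407 = -221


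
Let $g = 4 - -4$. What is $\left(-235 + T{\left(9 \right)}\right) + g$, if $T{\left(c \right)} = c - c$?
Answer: $-227$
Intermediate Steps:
$T{\left(c \right)} = 0$
$g = 8$ ($g = 4 + 4 = 8$)
$\left(-235 + T{\left(9 \right)}\right) + g = \left(-235 + 0\right) + 8 = -235 + 8 = -227$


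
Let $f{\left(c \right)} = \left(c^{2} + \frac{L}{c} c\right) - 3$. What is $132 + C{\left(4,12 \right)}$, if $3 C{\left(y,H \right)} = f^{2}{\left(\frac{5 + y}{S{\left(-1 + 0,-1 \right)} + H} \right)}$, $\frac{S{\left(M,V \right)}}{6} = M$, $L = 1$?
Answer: $\frac{6337}{48} \approx 132.02$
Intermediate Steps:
$S{\left(M,V \right)} = 6 M$
$f{\left(c \right)} = -2 + c^{2}$ ($f{\left(c \right)} = \left(c^{2} + 1 \frac{1}{c} c\right) - 3 = \left(c^{2} + \frac{c}{c}\right) - 3 = \left(c^{2} + 1\right) - 3 = \left(1 + c^{2}\right) - 3 = -2 + c^{2}$)
$C{\left(y,H \right)} = \frac{\left(-2 + \frac{\left(5 + y\right)^{2}}{\left(-6 + H\right)^{2}}\right)^{2}}{3}$ ($C{\left(y,H \right)} = \frac{\left(-2 + \left(\frac{5 + y}{6 \left(-1 + 0\right) + H}\right)^{2}\right)^{2}}{3} = \frac{\left(-2 + \left(\frac{5 + y}{6 \left(-1\right) + H}\right)^{2}\right)^{2}}{3} = \frac{\left(-2 + \left(\frac{5 + y}{-6 + H}\right)^{2}\right)^{2}}{3} = \frac{\left(-2 + \frac{\left(5 + y\right)^{2}}{\left(-6 + H\right)^{2}}\right)^{2}}{3}$)
$132 + C{\left(4,12 \right)} = 132 + \frac{\left(- \left(5 + 4\right)^{2} + 2 \left(-6 + 12\right)^{2}\right)^{2}}{3 \left(-6 + 12\right)^{4}} = 132 + \frac{\left(- 9^{2} + 2 \cdot 6^{2}\right)^{2}}{3 \cdot 1296} = 132 + \frac{1}{3} \cdot \frac{1}{1296} \left(\left(-1\right) 81 + 2 \cdot 36\right)^{2} = 132 + \frac{1}{3} \cdot \frac{1}{1296} \left(-81 + 72\right)^{2} = 132 + \frac{1}{3} \cdot \frac{1}{1296} \left(-9\right)^{2} = 132 + \frac{1}{3} \cdot \frac{1}{1296} \cdot 81 = 132 + \frac{1}{48} = \frac{6337}{48}$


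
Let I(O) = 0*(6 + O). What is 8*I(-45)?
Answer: 0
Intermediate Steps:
I(O) = 0
8*I(-45) = 8*0 = 0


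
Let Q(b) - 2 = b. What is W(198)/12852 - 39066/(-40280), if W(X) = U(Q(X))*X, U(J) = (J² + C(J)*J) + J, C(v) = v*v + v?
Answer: 298350242427/2396660 ≈ 1.2449e+5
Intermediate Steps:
C(v) = v + v² (C(v) = v² + v = v + v²)
Q(b) = 2 + b
U(J) = J + J² + J²*(1 + J) (U(J) = (J² + (J*(1 + J))*J) + J = (J² + J²*(1 + J)) + J = J + J² + J²*(1 + J))
W(X) = X*(2 + X)*(3 + X + (2 + X)*(3 + X)) (W(X) = ((2 + X)*(1 + (2 + X) + (2 + X)*(1 + (2 + X))))*X = ((2 + X)*(1 + (2 + X) + (2 + X)*(3 + X)))*X = ((2 + X)*(3 + X + (2 + X)*(3 + X)))*X = X*(2 + X)*(3 + X + (2 + X)*(3 + X)))
W(198)/12852 - 39066/(-40280) = (198*(2 + 198)*(3 + 198 + (2 + 198)*(3 + 198)))/12852 - 39066/(-40280) = (198*200*(3 + 198 + 200*201))*(1/12852) - 39066*(-1/40280) = (198*200*(3 + 198 + 40200))*(1/12852) + 19533/20140 = (198*200*40401)*(1/12852) + 19533/20140 = 1599879600*(1/12852) + 19533/20140 = 14813700/119 + 19533/20140 = 298350242427/2396660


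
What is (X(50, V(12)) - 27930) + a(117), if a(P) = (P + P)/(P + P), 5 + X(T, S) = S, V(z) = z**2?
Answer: -27790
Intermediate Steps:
X(T, S) = -5 + S
a(P) = 1 (a(P) = (2*P)/((2*P)) = (2*P)*(1/(2*P)) = 1)
(X(50, V(12)) - 27930) + a(117) = ((-5 + 12**2) - 27930) + 1 = ((-5 + 144) - 27930) + 1 = (139 - 27930) + 1 = -27791 + 1 = -27790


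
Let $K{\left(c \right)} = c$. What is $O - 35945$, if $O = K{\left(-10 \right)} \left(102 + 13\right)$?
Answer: $-37095$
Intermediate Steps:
$O = -1150$ ($O = - 10 \left(102 + 13\right) = \left(-10\right) 115 = -1150$)
$O - 35945 = -1150 - 35945 = -37095$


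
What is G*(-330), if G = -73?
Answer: 24090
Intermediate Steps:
G*(-330) = -73*(-330) = 24090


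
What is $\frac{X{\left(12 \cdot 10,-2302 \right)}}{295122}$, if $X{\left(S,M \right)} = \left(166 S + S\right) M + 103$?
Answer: $- \frac{46131977}{295122} \approx -156.31$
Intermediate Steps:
$X{\left(S,M \right)} = 103 + 167 M S$ ($X{\left(S,M \right)} = 167 S M + 103 = 167 M S + 103 = 103 + 167 M S$)
$\frac{X{\left(12 \cdot 10,-2302 \right)}}{295122} = \frac{103 + 167 \left(-2302\right) 12 \cdot 10}{295122} = \left(103 + 167 \left(-2302\right) 120\right) \frac{1}{295122} = \left(103 - 46132080\right) \frac{1}{295122} = \left(-46131977\right) \frac{1}{295122} = - \frac{46131977}{295122}$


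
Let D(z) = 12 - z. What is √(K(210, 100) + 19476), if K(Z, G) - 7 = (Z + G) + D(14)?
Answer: 3*√2199 ≈ 140.68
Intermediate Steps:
K(Z, G) = 5 + G + Z (K(Z, G) = 7 + ((Z + G) + (12 - 1*14)) = 7 + ((G + Z) + (12 - 14)) = 7 + ((G + Z) - 2) = 7 + (-2 + G + Z) = 5 + G + Z)
√(K(210, 100) + 19476) = √((5 + 100 + 210) + 19476) = √(315 + 19476) = √19791 = 3*√2199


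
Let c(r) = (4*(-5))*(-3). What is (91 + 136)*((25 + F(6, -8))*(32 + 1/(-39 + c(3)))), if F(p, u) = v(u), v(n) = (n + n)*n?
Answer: 7791321/7 ≈ 1.1130e+6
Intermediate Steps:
v(n) = 2*n**2 (v(n) = (2*n)*n = 2*n**2)
F(p, u) = 2*u**2
c(r) = 60 (c(r) = -20*(-3) = 60)
(91 + 136)*((25 + F(6, -8))*(32 + 1/(-39 + c(3)))) = (91 + 136)*((25 + 2*(-8)**2)*(32 + 1/(-39 + 60))) = 227*((25 + 2*64)*(32 + 1/21)) = 227*((25 + 128)*(32 + 1/21)) = 227*(153*(673/21)) = 227*(34323/7) = 7791321/7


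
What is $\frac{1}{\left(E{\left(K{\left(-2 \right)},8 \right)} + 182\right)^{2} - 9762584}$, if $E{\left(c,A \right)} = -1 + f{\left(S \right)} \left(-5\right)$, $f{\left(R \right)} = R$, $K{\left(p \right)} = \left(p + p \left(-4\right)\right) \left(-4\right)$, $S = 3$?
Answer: $- \frac{1}{9735028} \approx -1.0272 \cdot 10^{-7}$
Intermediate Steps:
$K{\left(p \right)} = 12 p$ ($K{\left(p \right)} = \left(p - 4 p\right) \left(-4\right) = - 3 p \left(-4\right) = 12 p$)
$E{\left(c,A \right)} = -16$ ($E{\left(c,A \right)} = -1 + 3 \left(-5\right) = -1 - 15 = -16$)
$\frac{1}{\left(E{\left(K{\left(-2 \right)},8 \right)} + 182\right)^{2} - 9762584} = \frac{1}{\left(-16 + 182\right)^{2} - 9762584} = \frac{1}{166^{2} - 9762584} = \frac{1}{27556 - 9762584} = \frac{1}{-9735028} = - \frac{1}{9735028}$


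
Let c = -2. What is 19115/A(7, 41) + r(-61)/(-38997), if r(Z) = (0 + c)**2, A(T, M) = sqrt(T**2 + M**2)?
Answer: -4/38997 + 3823*sqrt(1730)/346 ≈ 459.57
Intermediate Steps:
A(T, M) = sqrt(M**2 + T**2)
r(Z) = 4 (r(Z) = (0 - 2)**2 = (-2)**2 = 4)
19115/A(7, 41) + r(-61)/(-38997) = 19115/(sqrt(41**2 + 7**2)) + 4/(-38997) = 19115/(sqrt(1681 + 49)) + 4*(-1/38997) = 19115/(sqrt(1730)) - 4/38997 = 19115*(sqrt(1730)/1730) - 4/38997 = 3823*sqrt(1730)/346 - 4/38997 = -4/38997 + 3823*sqrt(1730)/346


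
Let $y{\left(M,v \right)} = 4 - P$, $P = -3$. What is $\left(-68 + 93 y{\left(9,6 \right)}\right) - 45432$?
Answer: $-44849$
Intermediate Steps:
$y{\left(M,v \right)} = 7$ ($y{\left(M,v \right)} = 4 - -3 = 4 + 3 = 7$)
$\left(-68 + 93 y{\left(9,6 \right)}\right) - 45432 = \left(-68 + 93 \cdot 7\right) - 45432 = \left(-68 + 651\right) - 45432 = 583 - 45432 = -44849$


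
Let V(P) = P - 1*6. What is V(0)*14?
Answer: -84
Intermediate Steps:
V(P) = -6 + P (V(P) = P - 6 = -6 + P)
V(0)*14 = (-6 + 0)*14 = -6*14 = -84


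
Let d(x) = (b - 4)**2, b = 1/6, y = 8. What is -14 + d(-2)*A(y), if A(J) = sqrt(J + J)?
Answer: 403/9 ≈ 44.778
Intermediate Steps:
b = 1/6 ≈ 0.16667
A(J) = sqrt(2)*sqrt(J) (A(J) = sqrt(2*J) = sqrt(2)*sqrt(J))
d(x) = 529/36 (d(x) = (1/6 - 4)**2 = (-23/6)**2 = 529/36)
-14 + d(-2)*A(y) = -14 + 529*(sqrt(2)*sqrt(8))/36 = -14 + 529*(sqrt(2)*(2*sqrt(2)))/36 = -14 + (529/36)*4 = -14 + 529/9 = 403/9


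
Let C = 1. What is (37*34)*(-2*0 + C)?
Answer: 1258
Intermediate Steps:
(37*34)*(-2*0 + C) = (37*34)*(-2*0 + 1) = 1258*(0 + 1) = 1258*1 = 1258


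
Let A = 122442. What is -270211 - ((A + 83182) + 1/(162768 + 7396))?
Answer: -80969986941/170164 ≈ -4.7584e+5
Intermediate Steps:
-270211 - ((A + 83182) + 1/(162768 + 7396)) = -270211 - ((122442 + 83182) + 1/(162768 + 7396)) = -270211 - (205624 + 1/170164) = -270211 - 1*34989802337/170164 = -270211 - 34989802337/170164 = -80969986941/170164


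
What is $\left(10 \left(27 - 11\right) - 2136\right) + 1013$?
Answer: $-963$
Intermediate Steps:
$\left(10 \left(27 - 11\right) - 2136\right) + 1013 = \left(10 \cdot 16 - 2136\right) + 1013 = \left(160 - 2136\right) + 1013 = -1976 + 1013 = -963$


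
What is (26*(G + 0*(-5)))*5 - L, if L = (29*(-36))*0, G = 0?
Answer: 0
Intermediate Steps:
L = 0 (L = -1044*0 = 0)
(26*(G + 0*(-5)))*5 - L = (26*(0 + 0*(-5)))*5 - 1*0 = (26*(0 + 0))*5 + 0 = (26*0)*5 + 0 = 0*5 + 0 = 0 + 0 = 0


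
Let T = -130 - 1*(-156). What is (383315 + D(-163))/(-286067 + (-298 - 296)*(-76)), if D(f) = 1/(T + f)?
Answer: -52514154/33006451 ≈ -1.5910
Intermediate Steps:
T = 26 (T = -130 + 156 = 26)
D(f) = 1/(26 + f)
(383315 + D(-163))/(-286067 + (-298 - 296)*(-76)) = (383315 + 1/(26 - 163))/(-286067 + (-298 - 296)*(-76)) = (383315 + 1/(-137))/(-286067 - 594*(-76)) = (383315 - 1/137)/(-286067 + 45144) = (52514154/137)/(-240923) = (52514154/137)*(-1/240923) = -52514154/33006451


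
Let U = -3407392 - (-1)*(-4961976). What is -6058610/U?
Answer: 3029305/4184684 ≈ 0.72390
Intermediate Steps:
U = -8369368 (U = -3407392 - 1*4961976 = -3407392 - 4961976 = -8369368)
-6058610/U = -6058610/(-8369368) = -6058610*(-1/8369368) = 3029305/4184684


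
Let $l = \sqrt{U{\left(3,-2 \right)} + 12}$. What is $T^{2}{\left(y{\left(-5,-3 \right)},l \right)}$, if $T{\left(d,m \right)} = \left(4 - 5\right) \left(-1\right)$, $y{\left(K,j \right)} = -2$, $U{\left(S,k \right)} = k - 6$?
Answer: $1$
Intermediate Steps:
$U{\left(S,k \right)} = -6 + k$ ($U{\left(S,k \right)} = k - 6 = -6 + k$)
$l = 2$ ($l = \sqrt{\left(-6 - 2\right) + 12} = \sqrt{-8 + 12} = \sqrt{4} = 2$)
$T{\left(d,m \right)} = 1$ ($T{\left(d,m \right)} = \left(-1\right) \left(-1\right) = 1$)
$T^{2}{\left(y{\left(-5,-3 \right)},l \right)} = 1^{2} = 1$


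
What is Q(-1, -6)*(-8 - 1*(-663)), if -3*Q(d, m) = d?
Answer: 655/3 ≈ 218.33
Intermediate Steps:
Q(d, m) = -d/3
Q(-1, -6)*(-8 - 1*(-663)) = (-⅓*(-1))*(-8 - 1*(-663)) = (-8 + 663)/3 = (⅓)*655 = 655/3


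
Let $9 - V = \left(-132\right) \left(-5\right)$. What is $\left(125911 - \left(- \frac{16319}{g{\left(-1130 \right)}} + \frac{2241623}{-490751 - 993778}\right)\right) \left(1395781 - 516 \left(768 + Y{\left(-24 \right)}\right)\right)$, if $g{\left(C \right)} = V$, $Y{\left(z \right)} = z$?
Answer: $\frac{41035388977208624269}{322142793} \approx 1.2738 \cdot 10^{11}$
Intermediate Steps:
$V = -651$ ($V = 9 - \left(-132\right) \left(-5\right) = 9 - 660 = -651$)
$g{\left(C \right)} = -651$
$\left(125911 - \left(- \frac{16319}{g{\left(-1130 \right)}} + \frac{2241623}{-490751 - 993778}\right)\right) \left(1395781 - 516 \left(768 + Y{\left(-24 \right)}\right)\right) = \left(125911 - \left(\frac{16319}{651} + \frac{2241623}{-490751 - 993778}\right)\right) \left(1395781 - 516 \left(768 - 24\right)\right) = \left(125911 - \left(\frac{16319}{651} + \frac{2241623}{-1484529}\right)\right) \left(1395781 - 383904\right) = \left(125911 - \frac{7588910726}{322142793}\right) \left(1395781 - 383904\right) = \left(125911 + \left(\frac{2241623}{1484529} - \frac{16319}{651}\right)\right) 1011877 = \left(125911 - \frac{7588910726}{322142793}\right) 1011877 = \frac{40553732298697}{322142793} \cdot 1011877 = \frac{41035388977208624269}{322142793}$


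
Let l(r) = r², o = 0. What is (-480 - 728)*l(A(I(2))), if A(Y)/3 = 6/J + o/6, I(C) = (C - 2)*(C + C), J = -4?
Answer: -24462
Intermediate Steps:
I(C) = 2*C*(-2 + C) (I(C) = (-2 + C)*(2*C) = 2*C*(-2 + C))
A(Y) = -9/2 (A(Y) = 3*(6/(-4) + 0/6) = 3*(6*(-¼) + 0*(⅙)) = 3*(-3/2 + 0) = 3*(-3/2) = -9/2)
(-480 - 728)*l(A(I(2))) = (-480 - 728)*(-9/2)² = -1208*81/4 = -24462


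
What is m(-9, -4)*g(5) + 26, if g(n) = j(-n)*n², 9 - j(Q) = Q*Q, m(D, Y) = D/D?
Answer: -374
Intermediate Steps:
m(D, Y) = 1
j(Q) = 9 - Q² (j(Q) = 9 - Q*Q = 9 - Q²)
g(n) = n²*(9 - n²) (g(n) = (9 - (-n)²)*n² = (9 - n²)*n² = n²*(9 - n²))
m(-9, -4)*g(5) + 26 = 1*(5²*(9 - 1*5²)) + 26 = 1*(25*(9 - 1*25)) + 26 = 1*(25*(9 - 25)) + 26 = 1*(25*(-16)) + 26 = 1*(-400) + 26 = -400 + 26 = -374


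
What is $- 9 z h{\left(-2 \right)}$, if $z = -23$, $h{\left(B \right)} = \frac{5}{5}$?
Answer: $207$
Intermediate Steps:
$h{\left(B \right)} = 1$ ($h{\left(B \right)} = 5 \cdot \frac{1}{5} = 1$)
$- 9 z h{\left(-2 \right)} = \left(-9\right) \left(-23\right) 1 = 207 \cdot 1 = 207$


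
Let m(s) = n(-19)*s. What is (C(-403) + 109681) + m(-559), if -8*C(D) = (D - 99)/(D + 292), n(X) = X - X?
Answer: 48698113/444 ≈ 1.0968e+5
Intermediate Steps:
n(X) = 0
m(s) = 0 (m(s) = 0*s = 0)
C(D) = -(-99 + D)/(8*(292 + D)) (C(D) = -(D - 99)/(8*(D + 292)) = -(-99 + D)/(8*(292 + D)))
(C(-403) + 109681) + m(-559) = ((99 - 1*(-403))/(8*(292 - 403)) + 109681) + 0 = ((1/8)*(99 + 403)/(-111) + 109681) + 0 = ((1/8)*(-1/111)*502 + 109681) + 0 = (-251/444 + 109681) + 0 = 48698113/444 + 0 = 48698113/444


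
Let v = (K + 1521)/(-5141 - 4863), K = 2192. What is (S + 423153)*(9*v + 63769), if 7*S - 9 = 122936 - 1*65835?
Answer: 275138680075897/10004 ≈ 2.7503e+10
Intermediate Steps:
v = -3713/10004 (v = (2192 + 1521)/(-5141 - 4863) = 3713/(-10004) = 3713*(-1/10004) = -3713/10004 ≈ -0.37115)
S = 57110/7 (S = 9/7 + (122936 - 1*65835)/7 = 9/7 + (122936 - 65835)/7 = 9/7 + (⅐)*57101 = 9/7 + 57101/7 = 57110/7 ≈ 8158.6)
(S + 423153)*(9*v + 63769) = (57110/7 + 423153)*(9*(-3713/10004) + 63769) = 3019181*(-33417/10004 + 63769)/7 = (3019181/7)*(637911659/10004) = 275138680075897/10004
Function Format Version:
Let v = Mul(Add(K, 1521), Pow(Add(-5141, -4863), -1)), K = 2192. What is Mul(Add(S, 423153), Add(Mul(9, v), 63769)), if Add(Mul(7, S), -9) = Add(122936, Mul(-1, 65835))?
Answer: Rational(275138680075897, 10004) ≈ 2.7503e+10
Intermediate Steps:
v = Rational(-3713, 10004) (v = Mul(Add(2192, 1521), Pow(Add(-5141, -4863), -1)) = Mul(3713, Pow(-10004, -1)) = Mul(3713, Rational(-1, 10004)) = Rational(-3713, 10004) ≈ -0.37115)
S = Rational(57110, 7) (S = Add(Rational(9, 7), Mul(Rational(1, 7), Add(122936, Mul(-1, 65835)))) = Add(Rational(9, 7), Mul(Rational(1, 7), Add(122936, -65835))) = Add(Rational(9, 7), Mul(Rational(1, 7), 57101)) = Add(Rational(9, 7), Rational(57101, 7)) = Rational(57110, 7) ≈ 8158.6)
Mul(Add(S, 423153), Add(Mul(9, v), 63769)) = Mul(Add(Rational(57110, 7), 423153), Add(Mul(9, Rational(-3713, 10004)), 63769)) = Mul(Rational(3019181, 7), Add(Rational(-33417, 10004), 63769)) = Mul(Rational(3019181, 7), Rational(637911659, 10004)) = Rational(275138680075897, 10004)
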